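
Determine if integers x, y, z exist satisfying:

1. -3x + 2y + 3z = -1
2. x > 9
Yes

Take x = 10, y = 1, z = 9. Substituting into each constraint:
  (1) -3(10) + 2(1) + 3(9) = -1 ✓
  (2) 10 > 9 ✓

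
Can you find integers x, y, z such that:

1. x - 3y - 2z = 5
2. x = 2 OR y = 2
Yes

Take x = 2, y = 3, z = -6. Substituting into each constraint:
  (1) 2 - 3(3) - 2(-6) = 5 ✓
  (2) x = 2, target 2 ✓ (first branch holds)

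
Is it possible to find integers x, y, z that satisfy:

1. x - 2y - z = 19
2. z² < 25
Yes

Take x = 19, y = 0, z = 0. Substituting into each constraint:
  (1) 19 - 2(0) + 0 = 19 ✓
  (2) z² = (0)² = 0, and 0 < 25 ✓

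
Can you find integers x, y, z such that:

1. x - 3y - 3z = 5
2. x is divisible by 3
No

The full constraint system is jointly infeasible over the integers. Each constraint and what it forces:

  - x - 3y - 3z = 5: is a linear equation tying the variables together
  - x is divisible by 3: restricts x to multiples of 3

Modular obstruction: writing x = 3x', every remaining term of the linear equation is divisible by 3, so the left side is ≡ 0 (mod 3); but the right side 5 ≡ 2 (mod 3). No integers can satisfy it.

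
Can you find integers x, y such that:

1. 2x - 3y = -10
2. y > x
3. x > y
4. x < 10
No

A contradictory subset is {y > x, x > y}. No integer assignment can satisfy these jointly:

  - y > x: bounds one variable relative to another variable
  - x > y: bounds one variable relative to another variable

Direct contradiction: y > x and x > y cannot both hold.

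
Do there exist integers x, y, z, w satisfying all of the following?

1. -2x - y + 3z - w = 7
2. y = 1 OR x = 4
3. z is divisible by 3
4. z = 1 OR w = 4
Yes

Take x = -6, y = 1, z = 0, w = 4. Substituting into each constraint:
  (1) -2(-6) + (-1) + 3(0) + (-4) = 7 ✓
  (2) y = 1, target 1 ✓ (first branch holds)
  (3) 0 = 3 × 0, remainder 0 ✓
  (4) w = 4, target 4 ✓ (second branch holds)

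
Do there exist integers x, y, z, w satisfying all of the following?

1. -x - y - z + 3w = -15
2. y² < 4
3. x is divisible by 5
Yes

Take x = 0, y = 0, z = 0, w = -5. Substituting into each constraint:
  (1) 0 + 0 + 0 + 3(-5) = -15 ✓
  (2) y² = (0)² = 0, and 0 < 4 ✓
  (3) 0 = 5 × 0, remainder 0 ✓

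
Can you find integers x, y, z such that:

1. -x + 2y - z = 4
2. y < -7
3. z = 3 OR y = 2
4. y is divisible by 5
Yes

Take x = -27, y = -10, z = 3. Substituting into each constraint:
  (1) 27 + 2(-10) + (-3) = 4 ✓
  (2) -10 < -7 ✓
  (3) z = 3, target 3 ✓ (first branch holds)
  (4) -10 = 5 × -2, remainder 0 ✓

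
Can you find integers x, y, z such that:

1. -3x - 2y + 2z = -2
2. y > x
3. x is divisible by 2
Yes

Take x = 0, y = 1, z = 0. Substituting into each constraint:
  (1) -3(0) - 2(1) + 2(0) = -2 ✓
  (2) 1 > 0 ✓
  (3) 0 = 2 × 0, remainder 0 ✓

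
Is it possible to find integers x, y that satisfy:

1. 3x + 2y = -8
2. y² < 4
Yes

Take x = -2, y = -1. Substituting into each constraint:
  (1) 3(-2) + 2(-1) = -8 ✓
  (2) y² = (-1)² = 1, and 1 < 4 ✓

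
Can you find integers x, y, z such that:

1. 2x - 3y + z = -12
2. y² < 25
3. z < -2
Yes

Take x = -4, y = 0, z = -4. Substituting into each constraint:
  (1) 2(-4) - 3(0) + (-4) = -12 ✓
  (2) y² = (0)² = 0, and 0 < 25 ✓
  (3) -4 < -2 ✓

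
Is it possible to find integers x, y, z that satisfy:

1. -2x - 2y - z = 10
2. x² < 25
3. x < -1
Yes

Take x = -2, y = -3, z = 0. Substituting into each constraint:
  (1) -2(-2) - 2(-3) + 0 = 10 ✓
  (2) x² = (-2)² = 4, and 4 < 25 ✓
  (3) -2 < -1 ✓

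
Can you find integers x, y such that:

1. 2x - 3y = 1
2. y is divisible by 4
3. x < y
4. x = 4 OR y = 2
No

A contradictory subset is {2x - 3y = 1, x < y, x = 4 OR y = 2}. No integer assignment can satisfy these jointly:

  - 2x - 3y = 1: is a linear equation tying the variables together
  - x < y: bounds one variable relative to another variable
  - x = 4 OR y = 2: forces a choice: either x = 4 or y = 2

Split on the disjunction (x = 4 OR y = 2):
  • If x = 4: with x = 4, every remaining term of the linear equation is divisible by 3, so the left side is ≡ 0 (mod 3); but the right side -7 ≡ 2 (mod 3). No integers can satisfy it.
  • If y = 2: with y = 2, every remaining term of the linear equation is divisible by 2, so the left side is ≡ 0 (mod 2); but the right side 7 ≡ 1 (mod 2). No integers can satisfy it.
Both branches are infeasible, so the system has no integer solution.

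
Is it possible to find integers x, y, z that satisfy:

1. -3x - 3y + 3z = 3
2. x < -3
Yes

Take x = -4, y = 3, z = 0. Substituting into each constraint:
  (1) -3(-4) - 3(3) + 3(0) = 3 ✓
  (2) -4 < -3 ✓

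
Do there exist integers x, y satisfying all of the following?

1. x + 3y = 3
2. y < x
Yes

Take x = 3, y = 0. Substituting into each constraint:
  (1) 3 + 3(0) = 3 ✓
  (2) 0 < 3 ✓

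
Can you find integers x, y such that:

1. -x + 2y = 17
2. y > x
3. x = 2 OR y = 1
Yes

Take x = -15, y = 1. Substituting into each constraint:
  (1) 15 + 2(1) = 17 ✓
  (2) 1 > -15 ✓
  (3) y = 1, target 1 ✓ (second branch holds)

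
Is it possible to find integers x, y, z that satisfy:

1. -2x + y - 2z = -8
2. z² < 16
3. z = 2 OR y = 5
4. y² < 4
Yes

Take x = 2, y = 0, z = 2. Substituting into each constraint:
  (1) -2(2) + 0 - 2(2) = -8 ✓
  (2) z² = (2)² = 4, and 4 < 16 ✓
  (3) z = 2, target 2 ✓ (first branch holds)
  (4) y² = (0)² = 0, and 0 < 4 ✓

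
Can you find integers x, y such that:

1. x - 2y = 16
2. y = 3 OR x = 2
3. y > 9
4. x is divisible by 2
No

A contradictory subset is {x - 2y = 16, y = 3 OR x = 2, y > 9}. No integer assignment can satisfy these jointly:

  - x - 2y = 16: is a linear equation tying the variables together
  - y = 3 OR x = 2: forces a choice: either y = 3 or x = 2
  - y > 9: bounds one variable relative to a constant

Split on the disjunction (y = 3 OR x = 2):
  • If y = 3: this contradicts the bound y ≥ 10.
  • If x = 2: the equation forces y = -7, which contradicts the bound y ≥ 10.
Both branches are infeasible, so the system has no integer solution.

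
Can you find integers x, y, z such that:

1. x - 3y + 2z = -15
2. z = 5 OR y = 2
Yes

Take x = -25, y = 0, z = 5. Substituting into each constraint:
  (1) (-25) - 3(0) + 2(5) = -15 ✓
  (2) z = 5, target 5 ✓ (first branch holds)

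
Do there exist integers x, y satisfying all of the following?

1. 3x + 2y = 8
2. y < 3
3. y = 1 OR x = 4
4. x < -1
No

A contradictory subset is {3x + 2y = 8, y = 1 OR x = 4, x < -1}. No integer assignment can satisfy these jointly:

  - 3x + 2y = 8: is a linear equation tying the variables together
  - y = 1 OR x = 4: forces a choice: either y = 1 or x = 4
  - x < -1: bounds one variable relative to a constant

Split on the disjunction (y = 1 OR x = 4):
  • If y = 1: the equation forces x = 2, which contradicts the bound x ≤ -2.
  • If x = 4: this contradicts the bound x ≤ -2.
Both branches are infeasible, so the system has no integer solution.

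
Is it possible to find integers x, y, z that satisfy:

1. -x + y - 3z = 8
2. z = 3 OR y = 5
Yes

Take x = -17, y = 0, z = 3. Substituting into each constraint:
  (1) 17 + 0 - 3(3) = 8 ✓
  (2) z = 3, target 3 ✓ (first branch holds)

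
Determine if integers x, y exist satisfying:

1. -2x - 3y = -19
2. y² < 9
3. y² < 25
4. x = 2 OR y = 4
No

A contradictory subset is {-2x - 3y = -19, y² < 9, x = 2 OR y = 4}. No integer assignment can satisfy these jointly:

  - -2x - 3y = -19: is a linear equation tying the variables together
  - y² < 9: restricts y to |y| ≤ 2
  - x = 2 OR y = 4: forces a choice: either x = 2 or y = 4

Split on the disjunction (x = 2 OR y = 4):
  • If x = 2: the equation forces y = 5, but y² < 9 requires |y| ≤ 2.
  • If y = 4: this contradicts y² < 9, which requires |y| ≤ 2.
Both branches are infeasible, so the system has no integer solution.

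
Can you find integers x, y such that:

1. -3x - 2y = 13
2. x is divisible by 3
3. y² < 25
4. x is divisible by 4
No

A contradictory subset is {-3x - 2y = 13, x is divisible by 4}. No integer assignment can satisfy these jointly:

  - -3x - 2y = 13: is a linear equation tying the variables together
  - x is divisible by 4: restricts x to multiples of 4

Modular obstruction: writing x = 4x', every remaining term of the linear equation is divisible by 2, so the left side is ≡ 0 (mod 2); but the right side 13 ≡ 1 (mod 2). No integers can satisfy it.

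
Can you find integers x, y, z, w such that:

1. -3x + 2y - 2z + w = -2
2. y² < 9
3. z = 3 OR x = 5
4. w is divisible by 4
Yes

Take x = -2, y = -1, z = 3, w = 0. Substituting into each constraint:
  (1) -3(-2) + 2(-1) - 2(3) + 0 = -2 ✓
  (2) y² = (-1)² = 1, and 1 < 9 ✓
  (3) z = 3, target 3 ✓ (first branch holds)
  (4) 0 = 4 × 0, remainder 0 ✓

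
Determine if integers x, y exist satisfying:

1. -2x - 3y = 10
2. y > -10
Yes

Take x = -5, y = 0. Substituting into each constraint:
  (1) -2(-5) - 3(0) = 10 ✓
  (2) 0 > -10 ✓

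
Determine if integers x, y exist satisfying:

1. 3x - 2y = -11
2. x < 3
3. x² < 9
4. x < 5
Yes

Take x = 1, y = 7. Substituting into each constraint:
  (1) 3(1) - 2(7) = -11 ✓
  (2) 1 < 3 ✓
  (3) x² = (1)² = 1, and 1 < 9 ✓
  (4) 1 < 5 ✓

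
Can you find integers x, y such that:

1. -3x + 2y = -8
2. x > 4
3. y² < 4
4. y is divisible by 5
No

A contradictory subset is {-3x + 2y = -8, x > 4, y² < 4}. No integer assignment can satisfy these jointly:

  - -3x + 2y = -8: is a linear equation tying the variables together
  - x > 4: bounds one variable relative to a constant
  - y² < 4: restricts y to |y| ≤ 1

Range argument: with x ∈ [5, ∞], y ∈ [-1, 1], the left side of the equation is at most -13, but the right side is -8 > -13. No integer solution exists.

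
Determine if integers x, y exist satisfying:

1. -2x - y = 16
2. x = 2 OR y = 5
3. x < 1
No

The full constraint system is jointly infeasible over the integers. Each constraint and what it forces:

  - -2x - y = 16: is a linear equation tying the variables together
  - x = 2 OR y = 5: forces a choice: either x = 2 or y = 5
  - x < 1: bounds one variable relative to a constant

Split on the disjunction (x = 2 OR y = 5):
  • If x = 2: this contradicts the bound x ≤ 0.
  • If y = 5: with y = 5, every remaining term of the linear equation is divisible by 2, so the left side is ≡ 0 (mod 2); but the right side 21 ≡ 1 (mod 2). No integers can satisfy it.
Both branches are infeasible, so the system has no integer solution.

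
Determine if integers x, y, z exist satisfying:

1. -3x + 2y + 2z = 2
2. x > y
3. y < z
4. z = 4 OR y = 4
Yes

Take x = 6, y = 4, z = 6. Substituting into each constraint:
  (1) -3(6) + 2(4) + 2(6) = 2 ✓
  (2) 6 > 4 ✓
  (3) 4 < 6 ✓
  (4) y = 4, target 4 ✓ (second branch holds)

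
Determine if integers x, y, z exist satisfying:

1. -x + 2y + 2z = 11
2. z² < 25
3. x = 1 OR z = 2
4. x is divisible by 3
Yes

Take x = 3, y = 5, z = 2. Substituting into each constraint:
  (1) (-3) + 2(5) + 2(2) = 11 ✓
  (2) z² = (2)² = 4, and 4 < 25 ✓
  (3) z = 2, target 2 ✓ (second branch holds)
  (4) 3 = 3 × 1, remainder 0 ✓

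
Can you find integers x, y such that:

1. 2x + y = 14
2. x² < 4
Yes

Take x = 0, y = 14. Substituting into each constraint:
  (1) 2(0) + 14 = 14 ✓
  (2) x² = (0)² = 0, and 0 < 4 ✓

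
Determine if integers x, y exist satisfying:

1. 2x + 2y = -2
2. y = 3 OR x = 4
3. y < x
Yes

Take x = 4, y = -5. Substituting into each constraint:
  (1) 2(4) + 2(-5) = -2 ✓
  (2) x = 4, target 4 ✓ (second branch holds)
  (3) -5 < 4 ✓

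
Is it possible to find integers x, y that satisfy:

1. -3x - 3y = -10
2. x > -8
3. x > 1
No

Even the single constraint (-3x - 3y = -10) is infeasible over the integers.

  - -3x - 3y = -10: every term on the left is divisible by 3, so the LHS ≡ 0 (mod 3), but the RHS -10 is not — no integer solution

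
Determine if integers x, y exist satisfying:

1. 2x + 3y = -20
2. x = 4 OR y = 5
No

The full constraint system is jointly infeasible over the integers. Each constraint and what it forces:

  - 2x + 3y = -20: is a linear equation tying the variables together
  - x = 4 OR y = 5: forces a choice: either x = 4 or y = 5

Split on the disjunction (x = 4 OR y = 5):
  • If x = 4: with x = 4, every remaining term of the linear equation is divisible by 3, so the left side is ≡ 0 (mod 3); but the right side -28 ≡ 2 (mod 3). No integers can satisfy it.
  • If y = 5: with y = 5, every remaining term of the linear equation is divisible by 2, so the left side is ≡ 0 (mod 2); but the right side -35 ≡ 1 (mod 2). No integers can satisfy it.
Both branches are infeasible, so the system has no integer solution.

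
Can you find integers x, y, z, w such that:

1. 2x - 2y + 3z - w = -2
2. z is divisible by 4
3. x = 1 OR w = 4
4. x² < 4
Yes

Take x = 1, y = 1, z = 0, w = 2. Substituting into each constraint:
  (1) 2(1) - 2(1) + 3(0) + (-2) = -2 ✓
  (2) 0 = 4 × 0, remainder 0 ✓
  (3) x = 1, target 1 ✓ (first branch holds)
  (4) x² = (1)² = 1, and 1 < 4 ✓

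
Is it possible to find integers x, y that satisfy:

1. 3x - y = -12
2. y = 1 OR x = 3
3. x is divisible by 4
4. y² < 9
No

A contradictory subset is {3x - y = -12, y = 1 OR x = 3, x is divisible by 4}. No integer assignment can satisfy these jointly:

  - 3x - y = -12: is a linear equation tying the variables together
  - y = 1 OR x = 3: forces a choice: either y = 1 or x = 3
  - x is divisible by 4: restricts x to multiples of 4

Split on the disjunction (y = 1 OR x = 3):
  • If y = 1: with y = 1, writing x = 4x', every remaining term of the linear equation is divisible by 12, so the left side is ≡ 0 (mod 12); but the right side -11 ≡ 1 (mod 12). No integers can satisfy it.
  • If x = 3: this contradicts the divisibility constraint — 3 is not a multiple of 4.
Both branches are infeasible, so the system has no integer solution.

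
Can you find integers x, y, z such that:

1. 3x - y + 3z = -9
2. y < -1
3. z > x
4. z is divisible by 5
Yes

Take x = -4, y = -3, z = 0. Substituting into each constraint:
  (1) 3(-4) + 3 + 3(0) = -9 ✓
  (2) -3 < -1 ✓
  (3) 0 > -4 ✓
  (4) 0 = 5 × 0, remainder 0 ✓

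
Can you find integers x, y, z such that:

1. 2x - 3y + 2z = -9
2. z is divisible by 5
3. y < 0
Yes

Take x = -6, y = -1, z = 0. Substituting into each constraint:
  (1) 2(-6) - 3(-1) + 2(0) = -9 ✓
  (2) 0 = 5 × 0, remainder 0 ✓
  (3) -1 < 0 ✓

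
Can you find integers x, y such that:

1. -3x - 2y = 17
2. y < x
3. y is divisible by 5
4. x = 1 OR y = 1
Yes

Take x = 1, y = -10. Substituting into each constraint:
  (1) -3(1) - 2(-10) = 17 ✓
  (2) -10 < 1 ✓
  (3) -10 = 5 × -2, remainder 0 ✓
  (4) x = 1, target 1 ✓ (first branch holds)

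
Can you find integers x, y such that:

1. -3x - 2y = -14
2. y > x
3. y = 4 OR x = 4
Yes

Take x = 2, y = 4. Substituting into each constraint:
  (1) -3(2) - 2(4) = -14 ✓
  (2) 4 > 2 ✓
  (3) y = 4, target 4 ✓ (first branch holds)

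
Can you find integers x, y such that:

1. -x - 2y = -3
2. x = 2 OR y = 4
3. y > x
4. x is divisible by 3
No

The full constraint system is jointly infeasible over the integers. Each constraint and what it forces:

  - -x - 2y = -3: is a linear equation tying the variables together
  - x = 2 OR y = 4: forces a choice: either x = 2 or y = 4
  - y > x: bounds one variable relative to another variable
  - x is divisible by 3: restricts x to multiples of 3

Split on the disjunction (x = 2 OR y = 4):
  • If x = 2: this contradicts the divisibility constraint — 2 is not a multiple of 3.
  • If y = 4: with y = 4, writing x = 3x', every remaining term of the linear equation is divisible by 3, so the left side is ≡ 0 (mod 3); but the right side 5 ≡ 2 (mod 3). No integers can satisfy it.
Both branches are infeasible, so the system has no integer solution.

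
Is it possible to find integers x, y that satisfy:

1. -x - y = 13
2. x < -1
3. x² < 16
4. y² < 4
No

A contradictory subset is {-x - y = 13, x² < 16, y² < 4}. No integer assignment can satisfy these jointly:

  - -x - y = 13: is a linear equation tying the variables together
  - x² < 16: restricts x to |x| ≤ 3
  - y² < 4: restricts y to |y| ≤ 1

Range argument: with x ∈ [-3, 3], y ∈ [-1, 1], the left side of the equation is at most 4, but the right side is 13 > 4. No integer solution exists.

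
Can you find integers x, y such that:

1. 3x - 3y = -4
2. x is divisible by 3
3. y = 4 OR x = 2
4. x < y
No

Even the single constraint (3x - 3y = -4) is infeasible over the integers.

  - 3x - 3y = -4: every term on the left is divisible by 3, so the LHS ≡ 0 (mod 3), but the RHS -4 is not — no integer solution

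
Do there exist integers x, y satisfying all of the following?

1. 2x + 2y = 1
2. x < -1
No

Even the single constraint (2x + 2y = 1) is infeasible over the integers.

  - 2x + 2y = 1: every term on the left is divisible by 2, so the LHS ≡ 0 (mod 2), but the RHS 1 is not — no integer solution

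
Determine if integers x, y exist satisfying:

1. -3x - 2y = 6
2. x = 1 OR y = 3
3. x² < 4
No

The full constraint system is jointly infeasible over the integers. Each constraint and what it forces:

  - -3x - 2y = 6: is a linear equation tying the variables together
  - x = 1 OR y = 3: forces a choice: either x = 1 or y = 3
  - x² < 4: restricts x to |x| ≤ 1

Split on the disjunction (x = 1 OR y = 3):
  • If x = 1: with x = 1, every remaining term of the linear equation is divisible by 2, so the left side is ≡ 0 (mod 2); but the right side 9 ≡ 1 (mod 2). No integers can satisfy it.
  • If y = 3: the equation forces x = -4, but x² < 4 requires |x| ≤ 1.
Both branches are infeasible, so the system has no integer solution.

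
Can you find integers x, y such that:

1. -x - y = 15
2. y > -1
Yes

Take x = -15, y = 0. Substituting into each constraint:
  (1) 15 + 0 = 15 ✓
  (2) 0 > -1 ✓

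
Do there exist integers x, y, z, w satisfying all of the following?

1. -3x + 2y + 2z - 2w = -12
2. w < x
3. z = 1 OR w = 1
Yes

Take x = 0, y = -8, z = 1, w = -1. Substituting into each constraint:
  (1) -3(0) + 2(-8) + 2(1) - 2(-1) = -12 ✓
  (2) -1 < 0 ✓
  (3) z = 1, target 1 ✓ (first branch holds)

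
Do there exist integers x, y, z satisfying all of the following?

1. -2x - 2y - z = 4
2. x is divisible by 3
Yes

Take x = 0, y = 0, z = -4. Substituting into each constraint:
  (1) -2(0) - 2(0) + 4 = 4 ✓
  (2) 0 = 3 × 0, remainder 0 ✓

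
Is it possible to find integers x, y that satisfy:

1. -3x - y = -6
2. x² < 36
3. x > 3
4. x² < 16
No

A contradictory subset is {x > 3, x² < 16}. No integer assignment can satisfy these jointly:

  - x > 3: bounds one variable relative to a constant
  - x² < 16: restricts x to |x| ≤ 3

Direct contradiction: the bounds on x require x ≥ 4 and x ≤ 3 simultaneously, which is empty.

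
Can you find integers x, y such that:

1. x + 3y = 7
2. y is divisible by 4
Yes

Take x = 7, y = 0. Substituting into each constraint:
  (1) 7 + 3(0) = 7 ✓
  (2) 0 = 4 × 0, remainder 0 ✓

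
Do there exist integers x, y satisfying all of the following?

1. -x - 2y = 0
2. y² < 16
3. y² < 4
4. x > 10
No

A contradictory subset is {-x - 2y = 0, y² < 4, x > 10}. No integer assignment can satisfy these jointly:

  - -x - 2y = 0: is a linear equation tying the variables together
  - y² < 4: restricts y to |y| ≤ 1
  - x > 10: bounds one variable relative to a constant

Range argument: with x ∈ [11, ∞], y ∈ [-1, 1], the left side of the equation is at most -9, but the right side is 0 > -9. No integer solution exists.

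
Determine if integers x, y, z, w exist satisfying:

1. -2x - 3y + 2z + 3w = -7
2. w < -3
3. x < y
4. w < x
Yes

Take x = 0, y = 1, z = 4, w = -4. Substituting into each constraint:
  (1) -2(0) - 3(1) + 2(4) + 3(-4) = -7 ✓
  (2) -4 < -3 ✓
  (3) 0 < 1 ✓
  (4) -4 < 0 ✓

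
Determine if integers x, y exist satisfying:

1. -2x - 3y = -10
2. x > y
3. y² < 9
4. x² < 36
Yes

Take x = 5, y = 0. Substituting into each constraint:
  (1) -2(5) - 3(0) = -10 ✓
  (2) 5 > 0 ✓
  (3) y² = (0)² = 0, and 0 < 9 ✓
  (4) x² = (5)² = 25, and 25 < 36 ✓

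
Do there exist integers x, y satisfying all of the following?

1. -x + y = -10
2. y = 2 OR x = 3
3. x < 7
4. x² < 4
No

The full constraint system is jointly infeasible over the integers. Each constraint and what it forces:

  - -x + y = -10: is a linear equation tying the variables together
  - y = 2 OR x = 3: forces a choice: either y = 2 or x = 3
  - x < 7: bounds one variable relative to a constant
  - x² < 4: restricts x to |x| ≤ 1

Split on the disjunction (y = 2 OR x = 3):
  • If y = 2: the equation forces x = 12, but x² < 4 requires |x| ≤ 1.
  • If x = 3: this contradicts x² < 4, which requires |x| ≤ 1.
Both branches are infeasible, so the system has no integer solution.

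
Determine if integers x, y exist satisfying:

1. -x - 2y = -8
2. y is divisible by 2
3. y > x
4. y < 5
Yes

Take x = 0, y = 4. Substituting into each constraint:
  (1) 0 - 2(4) = -8 ✓
  (2) 4 = 2 × 2, remainder 0 ✓
  (3) 4 > 0 ✓
  (4) 4 < 5 ✓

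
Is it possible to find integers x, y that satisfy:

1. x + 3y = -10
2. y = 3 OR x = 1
Yes

Take x = -19, y = 3. Substituting into each constraint:
  (1) (-19) + 3(3) = -10 ✓
  (2) y = 3, target 3 ✓ (first branch holds)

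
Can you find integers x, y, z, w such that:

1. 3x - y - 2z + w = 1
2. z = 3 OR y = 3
Yes

Take x = 0, y = 3, z = -2, w = 0. Substituting into each constraint:
  (1) 3(0) + (-3) - 2(-2) + 0 = 1 ✓
  (2) y = 3, target 3 ✓ (second branch holds)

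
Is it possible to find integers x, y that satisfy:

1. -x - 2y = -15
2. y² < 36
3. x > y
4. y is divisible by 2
Yes

Take x = 15, y = 0. Substituting into each constraint:
  (1) (-15) - 2(0) = -15 ✓
  (2) y² = (0)² = 0, and 0 < 36 ✓
  (3) 15 > 0 ✓
  (4) 0 = 2 × 0, remainder 0 ✓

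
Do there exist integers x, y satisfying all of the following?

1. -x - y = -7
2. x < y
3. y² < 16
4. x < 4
No

A contradictory subset is {-x - y = -7, x < y, y² < 16}. No integer assignment can satisfy these jointly:

  - -x - y = -7: is a linear equation tying the variables together
  - x < y: bounds one variable relative to another variable
  - y² < 16: restricts y to |y| ≤ 3

Propagating the comparison: x < y and y ≤ 3 give x ≤ 2. Range argument: with x ∈ [−∞, 2], y ∈ [-3, 3], the left side of the equation is at least -5, but the right side is -7 < -5. No integer solution exists.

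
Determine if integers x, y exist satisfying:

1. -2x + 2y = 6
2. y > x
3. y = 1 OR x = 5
Yes

Take x = -2, y = 1. Substituting into each constraint:
  (1) -2(-2) + 2(1) = 6 ✓
  (2) 1 > -2 ✓
  (3) y = 1, target 1 ✓ (first branch holds)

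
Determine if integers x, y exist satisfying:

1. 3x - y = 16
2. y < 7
Yes

Take x = 6, y = 2. Substituting into each constraint:
  (1) 3(6) + (-2) = 16 ✓
  (2) 2 < 7 ✓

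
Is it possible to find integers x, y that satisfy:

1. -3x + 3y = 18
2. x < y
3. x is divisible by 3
Yes

Take x = 0, y = 6. Substituting into each constraint:
  (1) -3(0) + 3(6) = 18 ✓
  (2) 0 < 6 ✓
  (3) 0 = 3 × 0, remainder 0 ✓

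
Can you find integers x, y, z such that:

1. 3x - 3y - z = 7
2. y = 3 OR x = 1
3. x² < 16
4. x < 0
Yes

Take x = -1, y = 3, z = -19. Substituting into each constraint:
  (1) 3(-1) - 3(3) + 19 = 7 ✓
  (2) y = 3, target 3 ✓ (first branch holds)
  (3) x² = (-1)² = 1, and 1 < 16 ✓
  (4) -1 < 0 ✓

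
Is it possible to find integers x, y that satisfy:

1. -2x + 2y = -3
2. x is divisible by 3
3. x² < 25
No

Even the single constraint (-2x + 2y = -3) is infeasible over the integers.

  - -2x + 2y = -3: every term on the left is divisible by 2, so the LHS ≡ 0 (mod 2), but the RHS -3 is not — no integer solution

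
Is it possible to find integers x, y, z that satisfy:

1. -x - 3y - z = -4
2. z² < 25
Yes

Take x = 0, y = 1, z = 1. Substituting into each constraint:
  (1) 0 - 3(1) + (-1) = -4 ✓
  (2) z² = (1)² = 1, and 1 < 25 ✓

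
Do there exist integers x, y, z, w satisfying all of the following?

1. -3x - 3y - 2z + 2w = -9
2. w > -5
Yes

Take x = 1, y = 0, z = 0, w = -3. Substituting into each constraint:
  (1) -3(1) - 3(0) - 2(0) + 2(-3) = -9 ✓
  (2) -3 > -5 ✓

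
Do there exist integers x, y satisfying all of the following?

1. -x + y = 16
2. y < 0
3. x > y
No

A contradictory subset is {-x + y = 16, x > y}. No integer assignment can satisfy these jointly:

  - -x + y = 16: is a linear equation tying the variables together
  - x > y: bounds one variable relative to another variable

From the equation, x − y = -16, i.e. x − y = -16; but x > y requires x − y ≥ 1. Contradiction.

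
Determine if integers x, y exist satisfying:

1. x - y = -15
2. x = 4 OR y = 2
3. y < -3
No

The full constraint system is jointly infeasible over the integers. Each constraint and what it forces:

  - x - y = -15: is a linear equation tying the variables together
  - x = 4 OR y = 2: forces a choice: either x = 4 or y = 2
  - y < -3: bounds one variable relative to a constant

Split on the disjunction (x = 4 OR y = 2):
  • If x = 4: the equation forces y = 19, which contradicts the bound y ≤ -4.
  • If y = 2: this contradicts the bound y ≤ -4.
Both branches are infeasible, so the system has no integer solution.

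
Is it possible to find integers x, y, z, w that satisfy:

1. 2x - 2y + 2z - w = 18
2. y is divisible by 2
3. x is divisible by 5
Yes

Take x = 0, y = 0, z = 9, w = 0. Substituting into each constraint:
  (1) 2(0) - 2(0) + 2(9) + 0 = 18 ✓
  (2) 0 = 2 × 0, remainder 0 ✓
  (3) 0 = 5 × 0, remainder 0 ✓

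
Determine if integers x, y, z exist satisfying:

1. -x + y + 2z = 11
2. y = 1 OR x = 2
Yes

Take x = 2, y = 1, z = 6. Substituting into each constraint:
  (1) (-2) + 1 + 2(6) = 11 ✓
  (2) y = 1, target 1 ✓ (first branch holds)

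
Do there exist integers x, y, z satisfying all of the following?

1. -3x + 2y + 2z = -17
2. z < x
Yes

Take x = 1, y = -7, z = 0. Substituting into each constraint:
  (1) -3(1) + 2(-7) + 2(0) = -17 ✓
  (2) 0 < 1 ✓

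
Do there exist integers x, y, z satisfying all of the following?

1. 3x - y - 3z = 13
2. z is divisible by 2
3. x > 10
Yes

Take x = 11, y = 20, z = 0. Substituting into each constraint:
  (1) 3(11) + (-20) - 3(0) = 13 ✓
  (2) 0 = 2 × 0, remainder 0 ✓
  (3) 11 > 10 ✓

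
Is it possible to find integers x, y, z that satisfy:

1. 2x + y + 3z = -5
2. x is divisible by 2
Yes

Take x = 0, y = 1, z = -2. Substituting into each constraint:
  (1) 2(0) + 1 + 3(-2) = -5 ✓
  (2) 0 = 2 × 0, remainder 0 ✓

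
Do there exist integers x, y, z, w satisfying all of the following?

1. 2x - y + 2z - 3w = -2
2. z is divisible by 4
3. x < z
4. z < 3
Yes

Take x = -1, y = 0, z = 0, w = 0. Substituting into each constraint:
  (1) 2(-1) + 0 + 2(0) - 3(0) = -2 ✓
  (2) 0 = 4 × 0, remainder 0 ✓
  (3) -1 < 0 ✓
  (4) 0 < 3 ✓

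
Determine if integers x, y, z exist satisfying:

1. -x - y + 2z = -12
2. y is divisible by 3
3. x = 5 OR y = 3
Yes

Take x = 5, y = -3, z = -5. Substituting into each constraint:
  (1) (-5) + 3 + 2(-5) = -12 ✓
  (2) -3 = 3 × -1, remainder 0 ✓
  (3) x = 5, target 5 ✓ (first branch holds)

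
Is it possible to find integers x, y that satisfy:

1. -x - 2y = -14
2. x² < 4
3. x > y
No

The full constraint system is jointly infeasible over the integers. Each constraint and what it forces:

  - -x - 2y = -14: is a linear equation tying the variables together
  - x² < 4: restricts x to |x| ≤ 1
  - x > y: bounds one variable relative to another variable

Propagating the comparison: y < x and x ≤ 1 give y ≤ 0. Range argument: with x ∈ [-1, 1], y ∈ [−∞, 0], the left side of the equation is at least -1, but the right side is -14 < -1. No integer solution exists.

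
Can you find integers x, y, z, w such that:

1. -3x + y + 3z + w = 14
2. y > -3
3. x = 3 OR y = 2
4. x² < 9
Yes

Take x = 0, y = 2, z = 4, w = 0. Substituting into each constraint:
  (1) -3(0) + 2 + 3(4) + 0 = 14 ✓
  (2) 2 > -3 ✓
  (3) y = 2, target 2 ✓ (second branch holds)
  (4) x² = (0)² = 0, and 0 < 9 ✓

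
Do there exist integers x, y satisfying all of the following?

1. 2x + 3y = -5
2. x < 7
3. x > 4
Yes

Take x = 5, y = -5. Substituting into each constraint:
  (1) 2(5) + 3(-5) = -5 ✓
  (2) 5 < 7 ✓
  (3) 5 > 4 ✓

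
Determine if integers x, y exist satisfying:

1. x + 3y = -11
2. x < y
Yes

Take x = -11, y = 0. Substituting into each constraint:
  (1) (-11) + 3(0) = -11 ✓
  (2) -11 < 0 ✓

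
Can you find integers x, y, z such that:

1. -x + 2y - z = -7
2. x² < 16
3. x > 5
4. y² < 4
No

A contradictory subset is {x² < 16, x > 5}. No integer assignment can satisfy these jointly:

  - x² < 16: restricts x to |x| ≤ 3
  - x > 5: bounds one variable relative to a constant

Direct contradiction: the bounds on x require x ≥ 6 and x ≤ 3 simultaneously, which is empty.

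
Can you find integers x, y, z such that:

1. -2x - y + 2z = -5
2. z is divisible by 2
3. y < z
Yes

Take x = 3, y = -1, z = 0. Substituting into each constraint:
  (1) -2(3) + 1 + 2(0) = -5 ✓
  (2) 0 = 2 × 0, remainder 0 ✓
  (3) -1 < 0 ✓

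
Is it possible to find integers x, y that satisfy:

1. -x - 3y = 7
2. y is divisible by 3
Yes

Take x = -7, y = 0. Substituting into each constraint:
  (1) 7 - 3(0) = 7 ✓
  (2) 0 = 3 × 0, remainder 0 ✓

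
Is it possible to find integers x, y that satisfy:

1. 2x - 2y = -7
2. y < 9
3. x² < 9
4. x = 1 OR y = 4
No

Even the single constraint (2x - 2y = -7) is infeasible over the integers.

  - 2x - 2y = -7: every term on the left is divisible by 2, so the LHS ≡ 0 (mod 2), but the RHS -7 is not — no integer solution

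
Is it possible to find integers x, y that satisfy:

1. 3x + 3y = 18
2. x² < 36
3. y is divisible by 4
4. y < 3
No

The full constraint system is jointly infeasible over the integers. Each constraint and what it forces:

  - 3x + 3y = 18: is a linear equation tying the variables together
  - x² < 36: restricts x to |x| ≤ 5
  - y is divisible by 4: restricts y to multiples of 4
  - y < 3: bounds one variable relative to a constant

The bounds confine x to {-5, -4, -3, -2, -1, 0, 1, 2, 3, 4, 5}. For each value, substitute into the equation:
  • x = -5: the equation forces y = 11, but 4 does not divide 11.
  • x = -4: the equation forces y = 10, but 4 does not divide 10.
  • x = -3: the equation forces y = 9, but 4 does not divide 9.
  • x = -2: the equation forces y = 8, but this violates the bound y ≤ 2.
  • x = -1: the equation forces y = 7, but 4 does not divide 7.
  • x = 0: the equation forces y = 6, but 4 does not divide 6.
  • x = 1: the equation forces y = 5, but 4 does not divide 5.
  • x = 2: the equation forces y = 4, but this violates the bound y ≤ 2.
  • x = 3: the equation forces y = 3, but 4 does not divide 3.
  • x = 4: the equation forces y = 2, but 4 does not divide 2.
  • x = 5: the equation forces y = 1, but 4 does not divide 1.
Every case fails, so no integer solution exists.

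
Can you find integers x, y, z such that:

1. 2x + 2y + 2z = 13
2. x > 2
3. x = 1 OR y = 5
No

Even the single constraint (2x + 2y + 2z = 13) is infeasible over the integers.

  - 2x + 2y + 2z = 13: every term on the left is divisible by 2, so the LHS ≡ 0 (mod 2), but the RHS 13 is not — no integer solution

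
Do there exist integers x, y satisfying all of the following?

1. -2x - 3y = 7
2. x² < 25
Yes

Take x = 1, y = -3. Substituting into each constraint:
  (1) -2(1) - 3(-3) = 7 ✓
  (2) x² = (1)² = 1, and 1 < 25 ✓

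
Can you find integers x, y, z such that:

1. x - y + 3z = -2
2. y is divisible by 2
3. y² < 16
Yes

Take x = 1, y = 0, z = -1. Substituting into each constraint:
  (1) 1 + 0 + 3(-1) = -2 ✓
  (2) 0 = 2 × 0, remainder 0 ✓
  (3) y² = (0)² = 0, and 0 < 16 ✓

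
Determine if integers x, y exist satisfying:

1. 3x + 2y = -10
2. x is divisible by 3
Yes

Take x = 0, y = -5. Substituting into each constraint:
  (1) 3(0) + 2(-5) = -10 ✓
  (2) 0 = 3 × 0, remainder 0 ✓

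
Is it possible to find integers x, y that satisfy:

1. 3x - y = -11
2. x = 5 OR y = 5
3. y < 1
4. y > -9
No

A contradictory subset is {3x - y = -11, x = 5 OR y = 5, y < 1}. No integer assignment can satisfy these jointly:

  - 3x - y = -11: is a linear equation tying the variables together
  - x = 5 OR y = 5: forces a choice: either x = 5 or y = 5
  - y < 1: bounds one variable relative to a constant

Split on the disjunction (x = 5 OR y = 5):
  • If x = 5: the equation forces y = 26, which contradicts the bound y ≤ 0.
  • If y = 5: this contradicts the bound y ≤ 0.
Both branches are infeasible, so the system has no integer solution.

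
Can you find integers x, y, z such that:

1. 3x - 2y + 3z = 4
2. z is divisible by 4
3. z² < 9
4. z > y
Yes

Take x = 0, y = -2, z = 0. Substituting into each constraint:
  (1) 3(0) - 2(-2) + 3(0) = 4 ✓
  (2) 0 = 4 × 0, remainder 0 ✓
  (3) z² = (0)² = 0, and 0 < 9 ✓
  (4) 0 > -2 ✓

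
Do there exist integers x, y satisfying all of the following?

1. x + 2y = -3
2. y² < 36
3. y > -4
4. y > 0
Yes

Take x = -5, y = 1. Substituting into each constraint:
  (1) (-5) + 2(1) = -3 ✓
  (2) y² = (1)² = 1, and 1 < 36 ✓
  (3) 1 > -4 ✓
  (4) 1 > 0 ✓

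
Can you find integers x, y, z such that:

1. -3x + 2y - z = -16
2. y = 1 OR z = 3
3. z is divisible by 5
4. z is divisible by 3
Yes

Take x = 6, y = 1, z = 0. Substituting into each constraint:
  (1) -3(6) + 2(1) + 0 = -16 ✓
  (2) y = 1, target 1 ✓ (first branch holds)
  (3) 0 = 5 × 0, remainder 0 ✓
  (4) 0 = 3 × 0, remainder 0 ✓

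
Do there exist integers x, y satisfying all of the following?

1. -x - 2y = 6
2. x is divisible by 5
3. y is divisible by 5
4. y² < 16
No

A contradictory subset is {-x - 2y = 6, x is divisible by 5, y is divisible by 5}. No integer assignment can satisfy these jointly:

  - -x - 2y = 6: is a linear equation tying the variables together
  - x is divisible by 5: restricts x to multiples of 5
  - y is divisible by 5: restricts y to multiples of 5

Modular obstruction: writing x = 5x' and writing y = 5y', every remaining term of the linear equation is divisible by 5, so the left side is ≡ 0 (mod 5); but the right side 6 ≡ 1 (mod 5). No integers can satisfy it.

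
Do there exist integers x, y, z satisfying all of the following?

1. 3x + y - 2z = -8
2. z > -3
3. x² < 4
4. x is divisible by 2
Yes

Take x = 0, y = 0, z = 4. Substituting into each constraint:
  (1) 3(0) + 0 - 2(4) = -8 ✓
  (2) 4 > -3 ✓
  (3) x² = (0)² = 0, and 0 < 4 ✓
  (4) 0 = 2 × 0, remainder 0 ✓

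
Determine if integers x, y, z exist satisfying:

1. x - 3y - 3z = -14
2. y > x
Yes

Take x = 1, y = 2, z = 3. Substituting into each constraint:
  (1) 1 - 3(2) - 3(3) = -14 ✓
  (2) 2 > 1 ✓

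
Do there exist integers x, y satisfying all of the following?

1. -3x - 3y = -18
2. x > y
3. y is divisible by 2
Yes

Take x = 6, y = 0. Substituting into each constraint:
  (1) -3(6) - 3(0) = -18 ✓
  (2) 6 > 0 ✓
  (3) 0 = 2 × 0, remainder 0 ✓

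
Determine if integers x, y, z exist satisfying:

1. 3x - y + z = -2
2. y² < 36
Yes

Take x = 0, y = 2, z = 0. Substituting into each constraint:
  (1) 3(0) + (-2) + 0 = -2 ✓
  (2) y² = (2)² = 4, and 4 < 36 ✓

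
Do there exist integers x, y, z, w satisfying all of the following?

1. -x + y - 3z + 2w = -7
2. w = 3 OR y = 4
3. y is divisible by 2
Yes

Take x = 0, y = 4, z = 1, w = -4. Substituting into each constraint:
  (1) 0 + 4 - 3(1) + 2(-4) = -7 ✓
  (2) y = 4, target 4 ✓ (second branch holds)
  (3) 4 = 2 × 2, remainder 0 ✓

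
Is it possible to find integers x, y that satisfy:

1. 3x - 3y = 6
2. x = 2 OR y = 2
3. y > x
No

A contradictory subset is {3x - 3y = 6, y > x}. No integer assignment can satisfy these jointly:

  - 3x - 3y = 6: is a linear equation tying the variables together
  - y > x: bounds one variable relative to another variable

From the equation, x − y = 2, i.e. y − x = -2; but y > x requires y − x ≥ 1. Contradiction.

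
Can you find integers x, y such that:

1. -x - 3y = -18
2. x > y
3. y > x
No

A contradictory subset is {x > y, y > x}. No integer assignment can satisfy these jointly:

  - x > y: bounds one variable relative to another variable
  - y > x: bounds one variable relative to another variable

Direct contradiction: x > y and y > x cannot both hold.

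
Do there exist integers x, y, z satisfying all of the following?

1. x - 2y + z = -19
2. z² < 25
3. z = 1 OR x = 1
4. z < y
Yes

Take x = -16, y = 2, z = 1. Substituting into each constraint:
  (1) (-16) - 2(2) + 1 = -19 ✓
  (2) z² = (1)² = 1, and 1 < 25 ✓
  (3) z = 1, target 1 ✓ (first branch holds)
  (4) 1 < 2 ✓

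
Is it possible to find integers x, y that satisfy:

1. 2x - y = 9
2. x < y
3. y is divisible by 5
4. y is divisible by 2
No

A contradictory subset is {2x - y = 9, y is divisible by 2}. No integer assignment can satisfy these jointly:

  - 2x - y = 9: is a linear equation tying the variables together
  - y is divisible by 2: restricts y to multiples of 2

Modular obstruction: writing y = 2y', every remaining term of the linear equation is divisible by 2, so the left side is ≡ 0 (mod 2); but the right side 9 ≡ 1 (mod 2). No integers can satisfy it.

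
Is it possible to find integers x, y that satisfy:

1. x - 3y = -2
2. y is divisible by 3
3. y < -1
Yes

Take x = -11, y = -3. Substituting into each constraint:
  (1) (-11) - 3(-3) = -2 ✓
  (2) -3 = 3 × -1, remainder 0 ✓
  (3) -3 < -1 ✓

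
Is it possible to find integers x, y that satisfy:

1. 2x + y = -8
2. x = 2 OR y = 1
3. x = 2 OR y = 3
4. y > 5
No

A contradictory subset is {2x + y = -8, x = 2 OR y = 1, y > 5}. No integer assignment can satisfy these jointly:

  - 2x + y = -8: is a linear equation tying the variables together
  - x = 2 OR y = 1: forces a choice: either x = 2 or y = 1
  - y > 5: bounds one variable relative to a constant

Split on the disjunction (x = 2 OR y = 1):
  • If x = 2: the equation forces y = -12, which contradicts the bound y ≥ 6.
  • If y = 1: this contradicts the bound y ≥ 6.
Both branches are infeasible, so the system has no integer solution.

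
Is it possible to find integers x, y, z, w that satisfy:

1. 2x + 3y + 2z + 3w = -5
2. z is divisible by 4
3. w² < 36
Yes

Take x = -4, y = 1, z = 0, w = 0. Substituting into each constraint:
  (1) 2(-4) + 3(1) + 2(0) + 3(0) = -5 ✓
  (2) 0 = 4 × 0, remainder 0 ✓
  (3) w² = (0)² = 0, and 0 < 36 ✓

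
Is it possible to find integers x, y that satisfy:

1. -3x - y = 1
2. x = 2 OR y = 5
Yes

Take x = 2, y = -7. Substituting into each constraint:
  (1) -3(2) + 7 = 1 ✓
  (2) x = 2, target 2 ✓ (first branch holds)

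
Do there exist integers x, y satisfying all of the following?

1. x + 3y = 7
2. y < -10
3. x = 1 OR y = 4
No

The full constraint system is jointly infeasible over the integers. Each constraint and what it forces:

  - x + 3y = 7: is a linear equation tying the variables together
  - y < -10: bounds one variable relative to a constant
  - x = 1 OR y = 4: forces a choice: either x = 1 or y = 4

Split on the disjunction (x = 1 OR y = 4):
  • If x = 1: the equation forces y = 2, which contradicts the bound y ≤ -11.
  • If y = 4: this contradicts the bound y ≤ -11.
Both branches are infeasible, so the system has no integer solution.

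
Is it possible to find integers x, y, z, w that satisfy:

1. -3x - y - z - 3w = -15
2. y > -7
Yes

Take x = 0, y = 0, z = 0, w = 5. Substituting into each constraint:
  (1) -3(0) + 0 + 0 - 3(5) = -15 ✓
  (2) 0 > -7 ✓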